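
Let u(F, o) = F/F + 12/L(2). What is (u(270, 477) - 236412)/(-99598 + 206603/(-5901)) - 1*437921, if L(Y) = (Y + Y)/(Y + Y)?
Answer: -257467425829822/587934401 ≈ -4.3792e+5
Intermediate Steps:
L(Y) = 1 (L(Y) = (2*Y)/((2*Y)) = (2*Y)*(1/(2*Y)) = 1)
u(F, o) = 13 (u(F, o) = F/F + 12/1 = 1 + 12*1 = 1 + 12 = 13)
(u(270, 477) - 236412)/(-99598 + 206603/(-5901)) - 1*437921 = (13 - 236412)/(-99598 + 206603/(-5901)) - 1*437921 = -236399/(-99598 + 206603*(-1/5901)) - 437921 = -236399/(-99598 - 206603/5901) - 437921 = -236399/(-587934401/5901) - 437921 = -236399*(-5901/587934401) - 437921 = 1394990499/587934401 - 437921 = -257467425829822/587934401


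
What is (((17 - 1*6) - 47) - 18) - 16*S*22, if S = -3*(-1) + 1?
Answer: -1462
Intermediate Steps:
S = 4 (S = 3 + 1 = 4)
(((17 - 1*6) - 47) - 18) - 16*S*22 = (((17 - 1*6) - 47) - 18) - 16*4*22 = (((17 - 6) - 47) - 18) - 64*22 = ((11 - 47) - 18) - 1408 = (-36 - 18) - 1408 = -54 - 1408 = -1462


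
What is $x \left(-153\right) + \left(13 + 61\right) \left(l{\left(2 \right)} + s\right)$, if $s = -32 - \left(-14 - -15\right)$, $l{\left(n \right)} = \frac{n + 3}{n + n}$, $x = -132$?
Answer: $\frac{35693}{2} \approx 17847.0$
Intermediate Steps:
$l{\left(n \right)} = \frac{3 + n}{2 n}$
$s = -33$ ($s = -32 - \left(-14 + 15\right) = -32 - 1 = -33$)
$x \left(-153\right) + \left(13 + 61\right) \left(l{\left(2 \right)} + s\right) = \left(-132\right) \left(-153\right) + \left(13 + 61\right) \left(\frac{3 + 2}{2 \cdot 2} - 33\right) = 20196 + 74 \left(\frac{1}{2} \cdot \frac{1}{2} \cdot 5 - 33\right) = 20196 + 74 \left(\frac{5}{4} - 33\right) = 20196 + 74 \left(- \frac{127}{4}\right) = 20196 - \frac{4699}{2} = \frac{35693}{2}$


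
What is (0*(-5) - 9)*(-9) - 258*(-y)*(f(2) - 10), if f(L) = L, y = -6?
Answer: 12465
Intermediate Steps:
(0*(-5) - 9)*(-9) - 258*(-y)*(f(2) - 10) = (0*(-5) - 9)*(-9) - 258*(-1*(-6))*(2 - 10) = (0 - 9)*(-9) - 1548*(-8) = -9*(-9) - 258*(-48) = 81 + 12384 = 12465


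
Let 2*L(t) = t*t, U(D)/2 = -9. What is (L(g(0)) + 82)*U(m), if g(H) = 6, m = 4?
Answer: -1800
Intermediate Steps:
U(D) = -18 (U(D) = 2*(-9) = -18)
L(t) = t²/2 (L(t) = (t*t)/2 = t²/2)
(L(g(0)) + 82)*U(m) = ((½)*6² + 82)*(-18) = ((½)*36 + 82)*(-18) = (18 + 82)*(-18) = 100*(-18) = -1800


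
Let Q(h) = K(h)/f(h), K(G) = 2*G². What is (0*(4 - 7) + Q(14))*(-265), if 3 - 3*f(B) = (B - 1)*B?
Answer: 311640/179 ≈ 1741.0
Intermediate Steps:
f(B) = 1 - B*(-1 + B)/3 (f(B) = 1 - (B - 1)*B/3 = 1 - (-1 + B)*B/3 = 1 - B*(-1 + B)/3)
Q(h) = 2*h²/(1 - h²/3 + h/3) (Q(h) = (2*h²)/(1 - h²/3 + h/3) = 2*h²/(1 - h²/3 + h/3))
(0*(4 - 7) + Q(14))*(-265) = (0*(4 - 7) + 6*14²/(3 + 14 - 1*14²))*(-265) = (0*(-3) + 6*196/(3 + 14 - 1*196))*(-265) = (0 + 6*196/(3 + 14 - 196))*(-265) = (0 + 6*196/(-179))*(-265) = (0 + 6*196*(-1/179))*(-265) = (0 - 1176/179)*(-265) = -1176/179*(-265) = 311640/179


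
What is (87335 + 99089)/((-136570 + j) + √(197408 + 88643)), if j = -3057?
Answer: -13014911924/9747706539 - 93212*√286051/9747706539 ≈ -1.3403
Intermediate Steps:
(87335 + 99089)/((-136570 + j) + √(197408 + 88643)) = (87335 + 99089)/((-136570 - 3057) + √(197408 + 88643)) = 186424/(-139627 + √286051)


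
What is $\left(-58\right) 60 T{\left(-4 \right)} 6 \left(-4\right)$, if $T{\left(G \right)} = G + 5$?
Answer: $83520$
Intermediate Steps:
$T{\left(G \right)} = 5 + G$
$\left(-58\right) 60 T{\left(-4 \right)} 6 \left(-4\right) = \left(-58\right) 60 \left(5 - 4\right) 6 \left(-4\right) = - 3480 \cdot 1 \cdot 6 \left(-4\right) = - 3480 \cdot 6 \left(-4\right) = \left(-3480\right) \left(-24\right) = 83520$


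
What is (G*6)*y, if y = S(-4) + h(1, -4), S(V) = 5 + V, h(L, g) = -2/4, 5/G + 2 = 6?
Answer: 15/4 ≈ 3.7500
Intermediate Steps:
G = 5/4 (G = 5/(-2 + 6) = 5/4 ≈ 1.2500)
h(L, g) = -½ (h(L, g) = -2*¼ = -½)
y = ½ (y = (5 - 4) - ½ = 1 - ½ = ½ ≈ 0.50000)
(G*6)*y = ((5/4)*6)*(½) = (15/2)*(½) = 15/4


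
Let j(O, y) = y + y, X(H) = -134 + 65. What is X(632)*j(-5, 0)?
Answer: 0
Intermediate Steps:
X(H) = -69
j(O, y) = 2*y
X(632)*j(-5, 0) = -138*0 = -69*0 = 0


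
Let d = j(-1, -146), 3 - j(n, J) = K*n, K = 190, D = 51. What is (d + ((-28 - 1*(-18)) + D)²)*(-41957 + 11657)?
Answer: -56782200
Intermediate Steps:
j(n, J) = 3 - 190*n
d = 193 (d = 3 - 190*(-1) = 3 + 190 = 193)
(d + ((-28 - 1*(-18)) + D)²)*(-41957 + 11657) = (193 + ((-28 - 1*(-18)) + 51)²)*(-41957 + 11657) = (193 + ((-28 + 18) + 51)²)*(-30300) = (193 + (-10 + 51)²)*(-30300) = (193 + 41²)*(-30300) = (193 + 1681)*(-30300) = 1874*(-30300) = -56782200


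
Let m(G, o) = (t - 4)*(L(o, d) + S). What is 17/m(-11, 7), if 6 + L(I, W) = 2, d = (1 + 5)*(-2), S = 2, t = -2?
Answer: 17/12 ≈ 1.4167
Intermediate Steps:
d = -12 (d = 6*(-2) = -12)
L(I, W) = -4 (L(I, W) = -6 + 2 = -4)
m(G, o) = 12 (m(G, o) = (-2 - 4)*(-4 + 2) = -6*(-2) = 12)
17/m(-11, 7) = 17/12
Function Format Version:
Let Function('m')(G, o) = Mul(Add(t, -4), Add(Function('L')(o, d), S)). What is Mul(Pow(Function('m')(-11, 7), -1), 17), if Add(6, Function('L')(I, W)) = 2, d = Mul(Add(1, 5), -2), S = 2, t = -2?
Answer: Rational(17, 12) ≈ 1.4167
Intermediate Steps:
d = -12 (d = Mul(6, -2) = -12)
Function('L')(I, W) = -4 (Function('L')(I, W) = Add(-6, 2) = -4)
Function('m')(G, o) = 12 (Function('m')(G, o) = Mul(Add(-2, -4), Add(-4, 2)) = Mul(-6, -2) = 12)
Mul(Pow(Function('m')(-11, 7), -1), 17) = Mul(Pow(12, -1), 17) = Mul(Rational(1, 12), 17) = Rational(17, 12)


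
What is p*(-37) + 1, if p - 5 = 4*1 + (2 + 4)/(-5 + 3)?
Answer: -221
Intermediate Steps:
p = 6 (p = 5 + (4*1 + (2 + 4)/(-5 + 3)) = 5 + (4 + 6/(-2)) = 5 + (4 + 6*(-½)) = 5 + (4 - 3) = 5 + 1 = 6)
p*(-37) + 1 = 6*(-37) + 1 = -222 + 1 = -221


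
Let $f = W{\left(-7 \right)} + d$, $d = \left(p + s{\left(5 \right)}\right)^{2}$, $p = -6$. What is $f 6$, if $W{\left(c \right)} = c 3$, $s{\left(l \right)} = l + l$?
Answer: $-30$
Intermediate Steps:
$s{\left(l \right)} = 2 l$
$d = 16$ ($d = \left(-6 + 2 \cdot 5\right)^{2} = \left(-6 + 10\right)^{2} = 4^{2} = 16$)
$W{\left(c \right)} = 3 c$
$f = -5$ ($f = 3 \left(-7\right) + 16 = -21 + 16 = -5$)
$f 6 = \left(-5\right) 6 = -30$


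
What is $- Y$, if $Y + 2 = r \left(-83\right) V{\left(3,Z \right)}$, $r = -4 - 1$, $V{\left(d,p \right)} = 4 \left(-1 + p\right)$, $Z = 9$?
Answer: $-13278$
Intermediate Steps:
$V{\left(d,p \right)} = -4 + 4 p$
$r = -5$ ($r = -4 - 1 = -5$)
$Y = 13278$ ($Y = -2 + \left(-5\right) \left(-83\right) \left(-4 + 4 \cdot 9\right) = -2 + 415 \left(-4 + 36\right) = -2 + 415 \cdot 32 = -2 + 13280 = 13278$)
$- Y = \left(-1\right) 13278 = -13278$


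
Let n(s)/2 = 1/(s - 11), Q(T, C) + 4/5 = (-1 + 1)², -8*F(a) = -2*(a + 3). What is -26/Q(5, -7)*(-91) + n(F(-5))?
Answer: -136053/46 ≈ -2957.7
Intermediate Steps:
F(a) = ¾ + a/4 (F(a) = -(-1)*(a + 3)/4 = -(-1)*(3 + a)/4 = -(-6 - 2*a)/8 = ¾ + a/4)
Q(T, C) = -⅘ (Q(T, C) = -⅘ + (-1 + 1)² = -⅘ + 0² = -⅘ + 0 = -⅘)
n(s) = 2/(-11 + s) (n(s) = 2/(s - 11) = 2/(-11 + s))
-26/Q(5, -7)*(-91) + n(F(-5)) = -26/(-⅘)*(-91) + 2/(-11 + (¾ + (¼)*(-5))) = -26*(-5/4)*(-91) + 2/(-11 + (¾ - 5/4)) = (65/2)*(-91) + 2/(-11 - ½) = -5915/2 + 2/(-23/2) = -5915/2 + 2*(-2/23) = -5915/2 - 4/23 = -136053/46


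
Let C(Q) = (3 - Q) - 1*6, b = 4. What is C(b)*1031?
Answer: -7217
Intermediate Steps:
C(Q) = -3 - Q (C(Q) = (3 - Q) - 6 = -3 - Q)
C(b)*1031 = (-3 - 1*4)*1031 = (-3 - 4)*1031 = -7*1031 = -7217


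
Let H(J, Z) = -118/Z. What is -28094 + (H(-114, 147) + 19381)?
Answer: -1280929/147 ≈ -8713.8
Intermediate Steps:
-28094 + (H(-114, 147) + 19381) = -28094 + (-118/147 + 19381) = -28094 + 2848889/147 = -1280929/147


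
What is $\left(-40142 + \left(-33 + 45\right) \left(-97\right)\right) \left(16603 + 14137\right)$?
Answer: $-1269746440$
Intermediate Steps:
$\left(-40142 + \left(-33 + 45\right) \left(-97\right)\right) \left(16603 + 14137\right) = \left(-40142 + 12 \left(-97\right)\right) 30740 = \left(-40142 - 1164\right) 30740 = \left(-41306\right) 30740 = -1269746440$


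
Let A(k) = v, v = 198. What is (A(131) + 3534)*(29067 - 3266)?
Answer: 96289332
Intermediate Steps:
A(k) = 198
(A(131) + 3534)*(29067 - 3266) = (198 + 3534)*(29067 - 3266) = 3732*25801 = 96289332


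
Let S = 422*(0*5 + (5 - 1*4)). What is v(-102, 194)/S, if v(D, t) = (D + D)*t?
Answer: -19788/211 ≈ -93.782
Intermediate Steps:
v(D, t) = 2*D*t (v(D, t) = (2*D)*t = 2*D*t)
S = 422 (S = 422*(0 + (5 - 4)) = 422*(0 + 1) = 422*1 = 422)
v(-102, 194)/S = (2*(-102)*194)/422 = -39576*1/422 = -19788/211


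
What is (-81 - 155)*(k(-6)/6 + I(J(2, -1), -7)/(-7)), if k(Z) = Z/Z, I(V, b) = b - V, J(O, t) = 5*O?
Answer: -12862/21 ≈ -612.48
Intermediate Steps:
k(Z) = 1
(-81 - 155)*(k(-6)/6 + I(J(2, -1), -7)/(-7)) = (-81 - 155)*(1/6 + (-7 - 5*2)/(-7)) = -236*(1*(⅙) + (-7 - 1*10)*(-⅐)) = -236*(⅙ + (-7 - 10)*(-⅐)) = -236*(⅙ - 17*(-⅐)) = -236*(⅙ + 17/7) = -236*109/42 = -12862/21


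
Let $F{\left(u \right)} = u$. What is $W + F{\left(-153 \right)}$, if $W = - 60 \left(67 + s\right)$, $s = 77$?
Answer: $-8793$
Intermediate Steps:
$W = -8640$ ($W = - 60 \left(67 + 77\right) = \left(-60\right) 144 = -8640$)
$W + F{\left(-153 \right)} = -8640 - 153 = -8793$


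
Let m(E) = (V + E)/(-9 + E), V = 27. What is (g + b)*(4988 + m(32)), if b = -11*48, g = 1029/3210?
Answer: -64808433111/24610 ≈ -2.6334e+6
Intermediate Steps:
g = 343/1070 (g = 1029*(1/3210) = 343/1070 ≈ 0.32056)
m(E) = (27 + E)/(-9 + E)
b = -528
(g + b)*(4988 + m(32)) = (343/1070 - 528)*(4988 + (27 + 32)/(-9 + 32)) = -564617*(4988 + 59/23)/1070 = -564617/1070*114783/23 = -64808433111/24610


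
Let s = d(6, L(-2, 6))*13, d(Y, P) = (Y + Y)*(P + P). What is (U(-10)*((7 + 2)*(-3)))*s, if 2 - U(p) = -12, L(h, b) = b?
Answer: -707616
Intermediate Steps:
d(Y, P) = 4*P*Y (d(Y, P) = (2*Y)*(2*P) = 4*P*Y)
s = 1872 (s = (4*6*6)*13 = 144*13 = 1872)
U(p) = 14 (U(p) = 2 - 1*(-12) = 2 + 12 = 14)
(U(-10)*((7 + 2)*(-3)))*s = (14*((7 + 2)*(-3)))*1872 = (14*(9*(-3)))*1872 = (14*(-27))*1872 = -378*1872 = -707616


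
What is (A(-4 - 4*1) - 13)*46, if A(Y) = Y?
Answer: -966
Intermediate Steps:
(A(-4 - 4*1) - 13)*46 = ((-4 - 4*1) - 13)*46 = ((-4 - 4) - 13)*46 = (-8 - 13)*46 = -21*46 = -966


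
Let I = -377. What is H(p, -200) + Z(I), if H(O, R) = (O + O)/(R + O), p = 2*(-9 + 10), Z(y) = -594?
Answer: -58808/99 ≈ -594.02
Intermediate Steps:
p = 2 (p = 2*1 = 2)
H(O, R) = 2*O/(O + R) (H(O, R) = (2*O)/(O + R) = 2*O/(O + R))
H(p, -200) + Z(I) = 2*2/(2 - 200) - 594 = 2*2/(-198) - 594 = 2*2*(-1/198) - 594 = -2/99 - 594 = -58808/99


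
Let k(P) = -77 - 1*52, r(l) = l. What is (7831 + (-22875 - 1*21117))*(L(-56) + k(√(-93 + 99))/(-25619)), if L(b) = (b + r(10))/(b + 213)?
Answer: 41882429581/4022183 ≈ 10413.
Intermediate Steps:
k(P) = -129 (k(P) = -77 - 52 = -129)
L(b) = (10 + b)/(213 + b) (L(b) = (b + 10)/(b + 213) = (10 + b)/(213 + b))
(7831 + (-22875 - 1*21117))*(L(-56) + k(√(-93 + 99))/(-25619)) = (7831 + (-22875 - 1*21117))*((10 - 56)/(213 - 56) - 129/(-25619)) = (7831 + (-22875 - 21117))*(-46/157 - 129*(-1/25619)) = (7831 - 43992)*((1/157)*(-46) + 129/25619) = -36161*(-46/157 + 129/25619) = -36161*(-1158221/4022183) = 41882429581/4022183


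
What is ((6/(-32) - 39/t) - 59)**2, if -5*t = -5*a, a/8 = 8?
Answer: 14645929/4096 ≈ 3575.7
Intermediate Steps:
a = 64 (a = 8*8 = 64)
t = 64 (t = -(-1)*64 = -1/5*(-320) = 64)
((6/(-32) - 39/t) - 59)**2 = ((6/(-32) - 39/64) - 59)**2 = ((6*(-1/32) - 39*1/64) - 59)**2 = ((-3/16 - 39/64) - 59)**2 = (-51/64 - 59)**2 = (-3827/64)**2 = 14645929/4096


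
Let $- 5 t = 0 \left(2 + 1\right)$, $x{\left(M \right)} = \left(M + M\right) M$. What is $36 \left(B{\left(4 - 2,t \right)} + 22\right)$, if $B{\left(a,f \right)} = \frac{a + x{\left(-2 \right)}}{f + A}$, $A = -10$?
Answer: $756$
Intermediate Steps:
$x{\left(M \right)} = 2 M^{2}$ ($x{\left(M \right)} = 2 M M = 2 M^{2}$)
$t = 0$ ($t = - \frac{0 \left(2 + 1\right)}{5} = - \frac{0 \cdot 3}{5} = \left(- \frac{1}{5}\right) 0 = 0$)
$B{\left(a,f \right)} = \frac{8 + a}{-10 + f}$ ($B{\left(a,f \right)} = \frac{a + 2 \left(-2\right)^{2}}{f - 10} = \frac{a + 2 \cdot 4}{-10 + f} = \frac{a + 8}{-10 + f} = \frac{8 + a}{-10 + f}$)
$36 \left(B{\left(4 - 2,t \right)} + 22\right) = 36 \left(\frac{8 + \left(4 - 2\right)}{-10 + 0} + 22\right) = 36 \left(\frac{8 + \left(4 - 2\right)}{-10} + 22\right) = 36 \left(- \frac{8 + 2}{10} + 22\right) = 36 \left(\left(- \frac{1}{10}\right) 10 + 22\right) = 36 \left(-1 + 22\right) = 36 \cdot 21 = 756$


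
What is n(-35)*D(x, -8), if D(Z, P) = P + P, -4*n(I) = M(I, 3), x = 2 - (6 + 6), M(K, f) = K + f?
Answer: -128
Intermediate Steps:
x = -10 (x = 2 - 1*12 = 2 - 12 = -10)
n(I) = -¾ - I/4 (n(I) = -(I + 3)/4 = -(3 + I)/4 = -¾ - I/4)
D(Z, P) = 2*P
n(-35)*D(x, -8) = (-¾ - ¼*(-35))*(2*(-8)) = (-¾ + 35/4)*(-16) = 8*(-16) = -128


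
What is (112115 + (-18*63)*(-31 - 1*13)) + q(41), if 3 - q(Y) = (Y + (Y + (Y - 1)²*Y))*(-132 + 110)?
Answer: 1607018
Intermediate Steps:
q(Y) = 3 + 44*Y + 22*Y*(-1 + Y)² (q(Y) = 3 - (Y + (Y + (Y - 1)²*Y))*(-132 + 110) = 3 - (Y + (Y + (-1 + Y)²*Y))*(-22) = 3 - (Y + (Y + Y*(-1 + Y)²))*(-22) = 3 - (2*Y + Y*(-1 + Y)²)*(-22) = 3 - (-44*Y - 22*Y*(-1 + Y)²) = 3 + (44*Y + 22*Y*(-1 + Y)²) = 3 + 44*Y + 22*Y*(-1 + Y)²)
(112115 + (-18*63)*(-31 - 1*13)) + q(41) = (112115 + (-18*63)*(-31 - 1*13)) + (3 + 44*41 + 22*41*(-1 + 41)²) = (112115 - 1134*(-31 - 13)) + (3 + 1804 + 22*41*40²) = (112115 - 1134*(-44)) + (3 + 1804 + 22*41*1600) = (112115 + 49896) + (3 + 1804 + 1443200) = 162011 + 1445007 = 1607018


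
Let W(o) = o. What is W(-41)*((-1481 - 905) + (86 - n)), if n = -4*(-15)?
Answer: 96760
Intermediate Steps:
n = 60
W(-41)*((-1481 - 905) + (86 - n)) = -41*((-1481 - 905) + (86 - 1*60)) = -41*(-2386 + (86 - 60)) = -41*(-2386 + 26) = -41*(-2360) = 96760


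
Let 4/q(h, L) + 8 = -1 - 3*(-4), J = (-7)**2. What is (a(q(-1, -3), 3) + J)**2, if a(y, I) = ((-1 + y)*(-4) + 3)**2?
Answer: 217156/81 ≈ 2680.9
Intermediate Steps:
J = 49
q(h, L) = 4/3 (q(h, L) = 4/(-8 + (-1 - 3*(-4))) = 4/(-8 + (-1 + 12)) = 4/(-8 + 11) = 4/3)
a(y, I) = (7 - 4*y)**2 (a(y, I) = ((4 - 4*y) + 3)**2 = (7 - 4*y)**2)
(a(q(-1, -3), 3) + J)**2 = ((-7 + 4*(4/3))**2 + 49)**2 = ((-7 + 16/3)**2 + 49)**2 = ((-5/3)**2 + 49)**2 = (25/9 + 49)**2 = (466/9)**2 = 217156/81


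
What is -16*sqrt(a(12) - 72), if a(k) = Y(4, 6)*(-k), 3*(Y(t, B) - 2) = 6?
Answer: -32*I*sqrt(30) ≈ -175.27*I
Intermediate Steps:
Y(t, B) = 4 (Y(t, B) = 2 + (1/3)*6 = 2 + 2 = 4)
a(k) = -4*k (a(k) = 4*(-k) = -4*k)
-16*sqrt(a(12) - 72) = -16*sqrt(-4*12 - 72) = -16*sqrt(-48 - 72) = -32*I*sqrt(30)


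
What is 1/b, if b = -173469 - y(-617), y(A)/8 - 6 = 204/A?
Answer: -617/107058357 ≈ -5.7632e-6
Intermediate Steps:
y(A) = 48 + 1632/A (y(A) = 48 + 8*(204/A) = 48 + 1632/A)
b = -107058357/617 (b = -173469 - (48 + 1632/(-617)) = -173469 - (48 + 1632*(-1/617)) = -173469 - (48 - 1632/617) = -173469 - 1*27984/617 = -173469 - 27984/617 = -107058357/617 ≈ -1.7351e+5)
1/b = 1/(-107058357/617) = -617/107058357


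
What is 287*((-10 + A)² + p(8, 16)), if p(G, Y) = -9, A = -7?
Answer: 80360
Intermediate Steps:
287*((-10 + A)² + p(8, 16)) = 287*((-10 - 7)² - 9) = 287*((-17)² - 9) = 287*(289 - 9) = 287*280 = 80360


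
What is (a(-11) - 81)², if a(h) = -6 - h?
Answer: 5776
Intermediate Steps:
(a(-11) - 81)² = ((-6 - 1*(-11)) - 81)² = ((-6 + 11) - 81)² = (5 - 81)² = (-76)² = 5776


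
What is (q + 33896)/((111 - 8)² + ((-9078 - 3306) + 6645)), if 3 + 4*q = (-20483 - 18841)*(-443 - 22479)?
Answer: 901520309/19480 ≈ 46279.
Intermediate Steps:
q = 901384725/4 (q = -¾ + ((-20483 - 18841)*(-443 - 22479))/4 = -¾ + (-39324*(-22922))/4 = -¾ + (¼)*901384728 = -¾ + 225346182 = 901384725/4 ≈ 2.2535e+8)
(q + 33896)/((111 - 8)² + ((-9078 - 3306) + 6645)) = (901384725/4 + 33896)/((111 - 8)² + ((-9078 - 3306) + 6645)) = 901520309/(4*(103² + (-12384 + 6645))) = 901520309/(4*(10609 - 5739)) = (901520309/4)/4870 = (901520309/4)*(1/4870) = 901520309/19480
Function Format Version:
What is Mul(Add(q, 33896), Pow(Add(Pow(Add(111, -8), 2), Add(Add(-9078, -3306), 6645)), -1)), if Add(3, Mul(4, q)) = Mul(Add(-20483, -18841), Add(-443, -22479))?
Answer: Rational(901520309, 19480) ≈ 46279.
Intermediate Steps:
q = Rational(901384725, 4) (q = Add(Rational(-3, 4), Mul(Rational(1, 4), Mul(Add(-20483, -18841), Add(-443, -22479)))) = Add(Rational(-3, 4), Mul(Rational(1, 4), Mul(-39324, -22922))) = Add(Rational(-3, 4), Mul(Rational(1, 4), 901384728)) = Add(Rational(-3, 4), 225346182) = Rational(901384725, 4) ≈ 2.2535e+8)
Mul(Add(q, 33896), Pow(Add(Pow(Add(111, -8), 2), Add(Add(-9078, -3306), 6645)), -1)) = Mul(Add(Rational(901384725, 4), 33896), Pow(Add(Pow(Add(111, -8), 2), Add(Add(-9078, -3306), 6645)), -1)) = Mul(Rational(901520309, 4), Pow(Add(Pow(103, 2), Add(-12384, 6645)), -1)) = Mul(Rational(901520309, 4), Pow(Add(10609, -5739), -1)) = Mul(Rational(901520309, 4), Pow(4870, -1)) = Mul(Rational(901520309, 4), Rational(1, 4870)) = Rational(901520309, 19480)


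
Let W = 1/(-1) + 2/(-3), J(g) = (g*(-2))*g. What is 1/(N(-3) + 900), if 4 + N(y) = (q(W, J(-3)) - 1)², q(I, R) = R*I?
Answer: 1/1737 ≈ 0.00057571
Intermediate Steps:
J(g) = -2*g² (J(g) = (-2*g)*g = -2*g²)
W = -5/3 (W = 1*(-1) + 2*(-⅓) = -1 - ⅔ = -5/3 ≈ -1.6667)
q(I, R) = I*R
N(y) = 837 (N(y) = -4 + (-(-10)*(-3)²/3 - 1)² = -4 + (-(-10)*9/3 - 1)² = -4 + (-5/3*(-18) - 1)² = -4 + (30 - 1)² = -4 + 29² = -4 + 841 = 837)
1/(N(-3) + 900) = 1/(837 + 900) = 1/1737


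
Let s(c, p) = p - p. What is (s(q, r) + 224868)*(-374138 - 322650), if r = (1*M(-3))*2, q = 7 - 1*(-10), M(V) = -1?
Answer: -156685323984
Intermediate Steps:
q = 17 (q = 7 + 10 = 17)
r = -2 (r = (1*(-1))*2 = -1*2 = -2)
s(c, p) = 0
(s(q, r) + 224868)*(-374138 - 322650) = (0 + 224868)*(-374138 - 322650) = 224868*(-696788) = -156685323984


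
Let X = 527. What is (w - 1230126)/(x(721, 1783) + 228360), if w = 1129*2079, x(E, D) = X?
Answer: 1117065/228887 ≈ 4.8804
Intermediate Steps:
x(E, D) = 527
w = 2347191
(w - 1230126)/(x(721, 1783) + 228360) = (2347191 - 1230126)/(527 + 228360) = 1117065/228887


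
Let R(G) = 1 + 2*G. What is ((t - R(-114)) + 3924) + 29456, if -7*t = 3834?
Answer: 231415/7 ≈ 33059.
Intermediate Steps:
t = -3834/7 (t = -⅐*3834 = -3834/7 ≈ -547.71)
((t - R(-114)) + 3924) + 29456 = ((-3834/7 - (1 + 2*(-114))) + 3924) + 29456 = ((-3834/7 - (1 - 228)) + 3924) + 29456 = ((-3834/7 - 1*(-227)) + 3924) + 29456 = ((-3834/7 + 227) + 3924) + 29456 = (-2245/7 + 3924) + 29456 = 25223/7 + 29456 = 231415/7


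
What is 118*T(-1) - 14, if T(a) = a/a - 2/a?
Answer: 340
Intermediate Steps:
T(a) = 1 - 2/a
118*T(-1) - 14 = 118*((-2 - 1)/(-1)) - 14 = 118*(-1*(-3)) - 14 = 118*3 - 14 = 354 - 14 = 340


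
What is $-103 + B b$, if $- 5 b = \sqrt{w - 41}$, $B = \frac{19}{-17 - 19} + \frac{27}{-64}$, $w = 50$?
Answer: $- \frac{98333}{960} \approx -102.43$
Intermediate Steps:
$B = - \frac{547}{576}$ ($B = \frac{19}{-36} + 27 \left(- \frac{1}{64}\right) = 19 \left(- \frac{1}{36}\right) - \frac{27}{64} = - \frac{19}{36} - \frac{27}{64} = - \frac{547}{576} \approx -0.94965$)
$b = - \frac{3}{5}$ ($b = - \frac{\sqrt{50 - 41}}{5} = - \frac{\sqrt{9}}{5} = \left(- \frac{1}{5}\right) 3 = - \frac{3}{5} \approx -0.6$)
$-103 + B b = -103 - - \frac{547}{960} = -103 + \frac{547}{960} = - \frac{98333}{960}$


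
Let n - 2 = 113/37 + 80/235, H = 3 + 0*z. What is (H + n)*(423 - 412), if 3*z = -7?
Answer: 160578/1739 ≈ 92.339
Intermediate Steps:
z = -7/3 (z = (⅓)*(-7) = -7/3 ≈ -2.3333)
H = 3 (H = 3 + 0*(-7/3) = 3 + 0 = 3)
n = 9381/1739 (n = 2 + (113/37 + 80/235) = 2 + (113*(1/37) + 80*(1/235)) = 2 + (113/37 + 16/47) = 2 + 5903/1739 = 9381/1739 ≈ 5.3945)
(H + n)*(423 - 412) = (3 + 9381/1739)*(423 - 412) = (14598/1739)*11 = 160578/1739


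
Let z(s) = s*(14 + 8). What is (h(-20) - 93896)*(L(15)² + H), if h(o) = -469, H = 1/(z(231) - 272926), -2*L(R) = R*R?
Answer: -79971993095940/66961 ≈ -1.1943e+9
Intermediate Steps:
L(R) = -R²/2 (L(R) = -R*R/2 = -R²/2)
z(s) = 22*s (z(s) = s*22 = 22*s)
H = -1/267844 (H = 1/(22*231 - 272926) = 1/(5082 - 272926) = 1/(-267844) = -1/267844 ≈ -3.7335e-6)
(h(-20) - 93896)*(L(15)² + H) = (-469 - 93896)*((-½*15²)² - 1/267844) = -94365*((-½*225)² - 1/267844) = -94365*((-225/2)² - 1/267844) = -94365*(50625/4 - 1/267844) = -94365*847475156/66961 = -79971993095940/66961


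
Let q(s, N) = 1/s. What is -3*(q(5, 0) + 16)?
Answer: -243/5 ≈ -48.600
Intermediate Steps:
-3*(q(5, 0) + 16) = -3*(1/5 + 16) = -3*(⅕ + 16) = -3*81/5 = -243/5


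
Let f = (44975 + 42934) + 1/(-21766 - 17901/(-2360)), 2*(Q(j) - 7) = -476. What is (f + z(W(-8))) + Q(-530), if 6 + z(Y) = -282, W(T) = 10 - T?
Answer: 4487464175650/51349859 ≈ 87390.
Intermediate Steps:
z(Y) = -288 (z(Y) = -6 - 282 = -288)
Q(j) = -231 (Q(j) = 7 + (½)*(-476) = 7 - 238 = -231)
f = 4514114752471/51349859 (f = 87909 + 1/(-21766 - 17901*(-1/2360)) = 87909 + 1/(-21766 + 17901/2360) = 87909 + 1/(-51349859/2360) = 87909 - 2360/51349859 = 4514114752471/51349859 ≈ 87909.)
(f + z(W(-8))) + Q(-530) = (4514114752471/51349859 - 288) - 231 = 4499325993079/51349859 - 231 = 4487464175650/51349859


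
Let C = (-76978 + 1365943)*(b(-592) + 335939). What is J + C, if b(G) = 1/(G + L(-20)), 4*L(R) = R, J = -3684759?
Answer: 86168975317169/199 ≈ 4.3301e+11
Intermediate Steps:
L(R) = R/4
b(G) = 1/(-5 + G) (b(G) = 1/(G + (¼)*(-20)) = 1/(G - 5) = 1/(-5 + G))
C = 86169708584210/199 (C = (-76978 + 1365943)*(1/(-5 - 592) + 335939) = 1288965*(1/(-597) + 335939) = 1288965*(-1/597 + 335939) = 1288965*(200555582/597) = 86169708584210/199 ≈ 4.3301e+11)
J + C = -3684759 + 86169708584210/199 = 86168975317169/199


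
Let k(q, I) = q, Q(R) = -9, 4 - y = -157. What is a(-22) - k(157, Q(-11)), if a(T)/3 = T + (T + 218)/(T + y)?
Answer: -30409/139 ≈ -218.77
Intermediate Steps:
y = 161 (y = 4 - 1*(-157) = 4 + 157 = 161)
a(T) = 3*T + 3*(218 + T)/(161 + T) (a(T) = 3*(T + (T + 218)/(T + 161)) = 3*(T + (218 + T)/(161 + T)) = 3*T + 3*(218 + T)/(161 + T))
a(-22) - k(157, Q(-11)) = 3*(218 + (-22)² + 162*(-22))/(161 - 22) - 1*157 = 3*(218 + 484 - 3564)/139 - 157 = 3*(1/139)*(-2862) - 157 = -8586/139 - 157 = -30409/139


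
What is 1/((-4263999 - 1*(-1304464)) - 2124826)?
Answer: -1/5084361 ≈ -1.9668e-7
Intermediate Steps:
1/((-4263999 - 1*(-1304464)) - 2124826) = 1/((-4263999 + 1304464) - 2124826) = 1/(-2959535 - 2124826) = 1/(-5084361) = -1/5084361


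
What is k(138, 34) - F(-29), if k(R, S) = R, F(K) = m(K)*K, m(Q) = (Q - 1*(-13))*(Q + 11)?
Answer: 8490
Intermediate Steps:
m(Q) = (11 + Q)*(13 + Q) (m(Q) = (Q + 13)*(11 + Q) = (13 + Q)*(11 + Q) = (11 + Q)*(13 + Q))
F(K) = K*(143 + K² + 24*K) (F(K) = (143 + K² + 24*K)*K = K*(143 + K² + 24*K))
k(138, 34) - F(-29) = 138 - (-29)*(143 + (-29)² + 24*(-29)) = 138 - (-29)*(143 + 841 - 696) = 138 - (-29)*288 = 138 - 1*(-8352) = 138 + 8352 = 8490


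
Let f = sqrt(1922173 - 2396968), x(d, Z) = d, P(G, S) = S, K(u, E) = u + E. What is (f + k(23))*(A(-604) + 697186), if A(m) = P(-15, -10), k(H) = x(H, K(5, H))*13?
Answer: 208455624 + 2091528*I*sqrt(52755) ≈ 2.0846e+8 + 4.8039e+8*I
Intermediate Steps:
K(u, E) = E + u
f = 3*I*sqrt(52755) (f = sqrt(-474795) = 3*I*sqrt(52755) ≈ 689.05*I)
k(H) = 13*H (k(H) = H*13 = 13*H)
A(m) = -10
(f + k(23))*(A(-604) + 697186) = (3*I*sqrt(52755) + 13*23)*(-10 + 697186) = (3*I*sqrt(52755) + 299)*697176 = (299 + 3*I*sqrt(52755))*697176 = 208455624 + 2091528*I*sqrt(52755)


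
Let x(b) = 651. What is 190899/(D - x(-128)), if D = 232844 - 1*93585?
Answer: 190899/138608 ≈ 1.3773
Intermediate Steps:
D = 139259 (D = 232844 - 93585 = 139259)
190899/(D - x(-128)) = 190899/(139259 - 1*651) = 190899/(139259 - 651) = 190899/138608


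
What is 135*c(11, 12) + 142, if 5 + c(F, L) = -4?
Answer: -1073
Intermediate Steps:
c(F, L) = -9 (c(F, L) = -5 - 4 = -9)
135*c(11, 12) + 142 = 135*(-9) + 142 = -1215 + 142 = -1073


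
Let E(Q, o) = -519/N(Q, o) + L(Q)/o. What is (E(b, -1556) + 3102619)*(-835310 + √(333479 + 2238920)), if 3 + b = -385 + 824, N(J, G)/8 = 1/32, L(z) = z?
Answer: -1007476677976580/389 + 1206111118*√2572399/389 ≈ -2.5849e+12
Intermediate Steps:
N(J, G) = ¼ (N(J, G) = 8/32 = 8*(1/32) = ¼)
b = 436 (b = -3 + (-385 + 824) = -3 + 439 = 436)
E(Q, o) = -2076 + Q/o (E(Q, o) = -519/¼ + Q/o = -519*4 + Q/o = -2076 + Q/o)
(E(b, -1556) + 3102619)*(-835310 + √(333479 + 2238920)) = ((-2076 + 436/(-1556)) + 3102619)*(-835310 + √(333479 + 2238920)) = ((-2076 + 436*(-1/1556)) + 3102619)*(-835310 + √2572399) = ((-2076 - 109/389) + 3102619)*(-835310 + √2572399) = (-807673/389 + 3102619)*(-835310 + √2572399) = 1206111118*(-835310 + √2572399)/389 = -1007476677976580/389 + 1206111118*√2572399/389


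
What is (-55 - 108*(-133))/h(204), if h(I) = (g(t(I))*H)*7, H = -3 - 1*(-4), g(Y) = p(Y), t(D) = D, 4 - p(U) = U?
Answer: -14309/1400 ≈ -10.221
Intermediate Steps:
p(U) = 4 - U
g(Y) = 4 - Y
H = 1 (H = -3 + 4 = 1)
h(I) = 28 - 7*I (h(I) = ((4 - I)*1)*7 = (4 - I)*7 = 28 - 7*I)
(-55 - 108*(-133))/h(204) = (-55 - 108*(-133))/(28 - 7*204) = (-55 + 14364)/(28 - 1428) = 14309/(-1400) = 14309*(-1/1400) = -14309/1400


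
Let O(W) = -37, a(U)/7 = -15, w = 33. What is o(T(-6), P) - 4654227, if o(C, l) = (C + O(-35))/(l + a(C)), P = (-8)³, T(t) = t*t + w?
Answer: -2871658091/617 ≈ -4.6542e+6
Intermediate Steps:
a(U) = -105 (a(U) = 7*(-15) = -105)
T(t) = 33 + t² (T(t) = t*t + 33 = t² + 33 = 33 + t²)
P = -512
o(C, l) = (-37 + C)/(-105 + l) (o(C, l) = (C - 37)/(l - 105) = (-37 + C)/(-105 + l))
o(T(-6), P) - 4654227 = (-37 + (33 + (-6)²))/(-105 - 512) - 4654227 = (-37 + (33 + 36))/(-617) - 4654227 = -(-37 + 69)/617 - 4654227 = -1/617*32 - 4654227 = -32/617 - 4654227 = -2871658091/617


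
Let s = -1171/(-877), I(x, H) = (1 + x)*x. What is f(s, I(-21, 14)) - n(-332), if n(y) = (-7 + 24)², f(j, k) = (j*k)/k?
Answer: -252282/877 ≈ -287.66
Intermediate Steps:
I(x, H) = x*(1 + x)
s = 1171/877 (s = -1171*(-1/877) = 1171/877 ≈ 1.3352)
f(j, k) = j
n(y) = 289 (n(y) = 17² = 289)
f(s, I(-21, 14)) - n(-332) = 1171/877 - 1*289 = 1171/877 - 289 = -252282/877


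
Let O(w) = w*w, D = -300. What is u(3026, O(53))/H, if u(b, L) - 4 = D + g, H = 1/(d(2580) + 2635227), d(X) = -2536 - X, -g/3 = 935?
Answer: -8155974211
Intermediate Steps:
g = -2805 (g = -3*935 = -2805)
O(w) = w²
H = 1/2630111 (H = 1/((-2536 - 1*2580) + 2635227) = 1/((-2536 - 2580) + 2635227) = 1/(-5116 + 2635227) = 1/2630111 ≈ 3.8021e-7)
u(b, L) = -3101 (u(b, L) = 4 + (-300 - 2805) = 4 - 3105 = -3101)
u(3026, O(53))/H = -3101/1/2630111 = -3101*2630111 = -8155974211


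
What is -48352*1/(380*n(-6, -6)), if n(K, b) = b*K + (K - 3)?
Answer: -12088/2565 ≈ -4.7127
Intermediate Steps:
n(K, b) = -3 + K + K*b (n(K, b) = K*b + (-3 + K) = -3 + K + K*b)
-48352*1/(380*n(-6, -6)) = -48352*1/(380*(-3 - 6 - 6*(-6))) = -48352*1/(380*(-3 - 6 + 36)) = -48352/(380*27) = -48352/10260 = -48352*1/10260 = -12088/2565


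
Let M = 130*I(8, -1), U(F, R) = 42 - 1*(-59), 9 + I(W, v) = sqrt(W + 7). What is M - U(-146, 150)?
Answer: -1271 + 130*sqrt(15) ≈ -767.51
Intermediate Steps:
I(W, v) = -9 + sqrt(7 + W) (I(W, v) = -9 + sqrt(W + 7) = -9 + sqrt(7 + W))
U(F, R) = 101 (U(F, R) = 42 + 59 = 101)
M = -1170 + 130*sqrt(15) (M = 130*(-9 + sqrt(7 + 8)) = 130*(-9 + sqrt(15)) = -1170 + 130*sqrt(15) ≈ -666.51)
M - U(-146, 150) = (-1170 + 130*sqrt(15)) - 1*101 = (-1170 + 130*sqrt(15)) - 101 = -1271 + 130*sqrt(15)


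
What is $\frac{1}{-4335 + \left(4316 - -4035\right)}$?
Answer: $\frac{1}{4016} \approx 0.000249$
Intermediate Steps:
$\frac{1}{-4335 + \left(4316 - -4035\right)} = \frac{1}{-4335 + \left(4316 + 4035\right)} = \frac{1}{-4335 + 8351} = \frac{1}{4016}$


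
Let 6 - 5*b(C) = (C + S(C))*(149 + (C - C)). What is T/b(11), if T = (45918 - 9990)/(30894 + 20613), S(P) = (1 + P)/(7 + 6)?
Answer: -259480/131726291 ≈ -0.0019698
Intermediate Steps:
S(P) = 1/13 + P/13 (S(P) = (1 + P)/13 = (1 + P)*(1/13) = 1/13 + P/13)
T = 3992/5723 (T = 35928/51507 = 35928*(1/51507) = 3992/5723 ≈ 0.69754)
b(C) = -71/65 - 2086*C/65 (b(C) = 6/5 - (C + (1/13 + C/13))*(149 + (C - C))/5 = 6/5 - (1/13 + 14*C/13)*(149 + 0)/5 = 6/5 - (1/13 + 14*C/13)*149/5 = 6/5 - (149/13 + 2086*C/13)/5 = 6/5 + (-149/65 - 2086*C/65) = -71/65 - 2086*C/65)
T/b(11) = 3992/(5723*(-71/65 - 2086/65*11)) = 3992/(5723*(-71/65 - 22946/65)) = 3992/(5723*(-23017/65)) = (3992/5723)*(-65/23017) = -259480/131726291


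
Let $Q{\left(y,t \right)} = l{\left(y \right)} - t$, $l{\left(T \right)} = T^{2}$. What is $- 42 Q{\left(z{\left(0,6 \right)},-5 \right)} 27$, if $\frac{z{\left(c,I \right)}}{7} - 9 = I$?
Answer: $-12508020$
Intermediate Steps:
$z{\left(c,I \right)} = 63 + 7 I$
$Q{\left(y,t \right)} = y^{2} - t$
$- 42 Q{\left(z{\left(0,6 \right)},-5 \right)} 27 = - 42 \left(\left(63 + 7 \cdot 6\right)^{2} - -5\right) 27 = - 42 \left(\left(63 + 42\right)^{2} + 5\right) 27 = - 42 \left(105^{2} + 5\right) 27 = - 42 \left(11025 + 5\right) 27 = \left(-42\right) 11030 \cdot 27 = \left(-463260\right) 27 = -12508020$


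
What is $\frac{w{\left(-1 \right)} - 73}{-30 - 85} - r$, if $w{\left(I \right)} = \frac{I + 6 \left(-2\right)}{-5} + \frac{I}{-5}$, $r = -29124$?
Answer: $\frac{16746651}{575} \approx 29125.0$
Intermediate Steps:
$w{\left(I \right)} = \frac{12}{5} - \frac{2 I}{5}$ ($w{\left(I \right)} = \left(I - 12\right) \left(- \frac{1}{5}\right) + I \left(- \frac{1}{5}\right) = \left(-12 + I\right) \left(- \frac{1}{5}\right) - \frac{I}{5} = \left(\frac{12}{5} - \frac{I}{5}\right) - \frac{I}{5} = \frac{12}{5} - \frac{2 I}{5}$)
$\frac{w{\left(-1 \right)} - 73}{-30 - 85} - r = \frac{\left(\frac{12}{5} - - \frac{2}{5}\right) - 73}{-30 - 85} - -29124 = \frac{\left(\frac{12}{5} + \frac{2}{5}\right) - 73}{-115} + 29124 = - \frac{\frac{14}{5} - 73}{115} + 29124 = \left(- \frac{1}{115}\right) \left(- \frac{351}{5}\right) + 29124 = \frac{351}{575} + 29124 = \frac{16746651}{575}$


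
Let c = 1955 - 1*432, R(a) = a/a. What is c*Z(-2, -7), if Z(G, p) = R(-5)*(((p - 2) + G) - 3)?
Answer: -21322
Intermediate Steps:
R(a) = 1
c = 1523 (c = 1955 - 432 = 1523)
Z(G, p) = -5 + G + p (Z(G, p) = 1*(((p - 2) + G) - 3) = 1*(((-2 + p) + G) - 3) = 1*((-2 + G + p) - 3) = 1*(-5 + G + p) = -5 + G + p)
c*Z(-2, -7) = 1523*(-5 - 2 - 7) = 1523*(-14) = -21322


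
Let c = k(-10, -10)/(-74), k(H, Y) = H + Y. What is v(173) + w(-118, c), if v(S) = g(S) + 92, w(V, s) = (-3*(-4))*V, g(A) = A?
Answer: -1151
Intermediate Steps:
c = 10/37 (c = (-10 - 10)/(-74) = -20*(-1/74) = 10/37 ≈ 0.27027)
w(V, s) = 12*V
v(S) = 92 + S (v(S) = S + 92 = 92 + S)
v(173) + w(-118, c) = (92 + 173) + 12*(-118) = 265 - 1416 = -1151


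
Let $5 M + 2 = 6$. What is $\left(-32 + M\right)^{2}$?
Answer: $\frac{24336}{25} \approx 973.44$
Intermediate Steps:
$M = \frac{4}{5}$ ($M = - \frac{2}{5} + \frac{1}{5} \cdot 6 = - \frac{2}{5} + \frac{6}{5} = \frac{4}{5} \approx 0.8$)
$\left(-32 + M\right)^{2} = \left(-32 + \frac{4}{5}\right)^{2} = \left(- \frac{156}{5}\right)^{2} = \frac{24336}{25}$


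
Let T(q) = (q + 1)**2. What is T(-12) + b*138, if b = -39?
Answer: -5261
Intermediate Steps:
T(q) = (1 + q)**2
T(-12) + b*138 = (1 - 12)**2 - 39*138 = (-11)**2 - 5382 = 121 - 5382 = -5261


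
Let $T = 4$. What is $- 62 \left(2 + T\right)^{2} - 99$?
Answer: $-2331$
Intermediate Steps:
$- 62 \left(2 + T\right)^{2} - 99 = - 62 \left(2 + 4\right)^{2} - 99 = - 62 \cdot 6^{2} - 99 = \left(-62\right) 36 - 99 = -2232 - 99 = -2331$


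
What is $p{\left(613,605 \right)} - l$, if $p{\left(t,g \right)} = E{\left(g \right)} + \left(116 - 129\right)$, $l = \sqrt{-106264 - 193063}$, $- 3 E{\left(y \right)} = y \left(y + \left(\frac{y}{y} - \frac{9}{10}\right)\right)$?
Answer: $- \frac{244083}{2} - i \sqrt{299327} \approx -1.2204 \cdot 10^{5} - 547.11 i$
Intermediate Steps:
$E{\left(y \right)} = - \frac{y \left(\frac{1}{10} + y\right)}{3}$ ($E{\left(y \right)} = - \frac{y \left(y + \left(\frac{y}{y} - \frac{9}{10}\right)\right)}{3} = - \frac{y \left(y + \left(1 - \frac{9}{10}\right)\right)}{3} = - \frac{y \left(y + \frac{1}{10}\right)}{3} = - \frac{y \left(\frac{1}{10} + y\right)}{3}$)
$l = i \sqrt{299327}$ ($l = \sqrt{-299327} = i \sqrt{299327} \approx 547.11 i$)
$p{\left(t,g \right)} = -13 - \frac{g \left(1 + 10 g\right)}{30}$ ($p{\left(t,g \right)} = - \frac{g \left(1 + 10 g\right)}{30} + \left(116 - 129\right) = - \frac{g \left(1 + 10 g\right)}{30} - 13 = -13 - \frac{g \left(1 + 10 g\right)}{30}$)
$p{\left(613,605 \right)} - l = \left(-13 - \frac{121 \left(1 + 10 \cdot 605\right)}{6}\right) - i \sqrt{299327} = \left(-13 - \frac{121 \left(1 + 6050\right)}{6}\right) - i \sqrt{299327} = \left(-13 - \frac{121}{6} \cdot 6051\right) - i \sqrt{299327} = \left(-13 - \frac{244057}{2}\right) - i \sqrt{299327} = - \frac{244083}{2} - i \sqrt{299327}$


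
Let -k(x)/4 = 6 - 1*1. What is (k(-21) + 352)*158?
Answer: 52456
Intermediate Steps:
k(x) = -20 (k(x) = -4*(6 - 1*1) = -4*(6 - 1) = -4*5 = -20)
(k(-21) + 352)*158 = (-20 + 352)*158 = 332*158 = 52456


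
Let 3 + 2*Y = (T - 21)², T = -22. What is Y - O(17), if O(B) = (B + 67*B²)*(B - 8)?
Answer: -173497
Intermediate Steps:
O(B) = (-8 + B)*(B + 67*B²) (O(B) = (B + 67*B²)*(-8 + B) = (-8 + B)*(B + 67*B²))
Y = 923 (Y = -3/2 + (-22 - 21)²/2 = -3/2 + (½)*(-43)² = -3/2 + (½)*1849 = -3/2 + 1849/2 = 923)
Y - O(17) = 923 - 17*(-8 - 535*17 + 67*17²) = 923 - 17*(-8 - 9095 + 67*289) = 923 - 17*(-8 - 9095 + 19363) = 923 - 17*10260 = 923 - 1*174420 = 923 - 174420 = -173497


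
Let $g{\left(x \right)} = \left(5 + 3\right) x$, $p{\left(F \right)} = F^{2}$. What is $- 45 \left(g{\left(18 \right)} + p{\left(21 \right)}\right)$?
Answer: $-26325$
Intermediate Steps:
$g{\left(x \right)} = 8 x$
$- 45 \left(g{\left(18 \right)} + p{\left(21 \right)}\right) = - 45 \left(8 \cdot 18 + 21^{2}\right) = - 45 \left(144 + 441\right) = \left(-45\right) 585 = -26325$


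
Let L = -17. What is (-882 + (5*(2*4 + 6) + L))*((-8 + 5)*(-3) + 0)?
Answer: -7461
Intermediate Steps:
(-882 + (5*(2*4 + 6) + L))*((-8 + 5)*(-3) + 0) = (-882 + (5*(2*4 + 6) - 17))*((-8 + 5)*(-3) + 0) = (-882 + (5*(8 + 6) - 17))*(-3*(-3) + 0) = (-882 + (5*14 - 17))*(9 + 0) = (-882 + (70 - 17))*9 = (-882 + 53)*9 = -829*9 = -7461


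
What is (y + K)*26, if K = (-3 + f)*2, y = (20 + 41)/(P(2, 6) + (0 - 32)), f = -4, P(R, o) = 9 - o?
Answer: -12142/29 ≈ -418.69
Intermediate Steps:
y = -61/29 (y = (20 + 41)/((9 - 1*6) + (0 - 32)) = 61/((9 - 6) - 32) = 61/(3 - 32) = 61/(-29) = 61*(-1/29) = -61/29 ≈ -2.1034)
K = -14 (K = (-3 - 4)*2 = -7*2 = -14)
(y + K)*26 = (-61/29 - 14)*26 = -467/29*26 = -12142/29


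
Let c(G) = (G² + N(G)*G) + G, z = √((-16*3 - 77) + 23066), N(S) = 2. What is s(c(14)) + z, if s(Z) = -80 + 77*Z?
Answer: 18246 + 3*√2549 ≈ 18397.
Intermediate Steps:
z = 3*√2549 (z = √((-48 - 77) + 23066) = √(-125 + 23066) = √22941 = 3*√2549 ≈ 151.46)
c(G) = G² + 3*G (c(G) = (G² + 2*G) + G = G² + 3*G)
s(c(14)) + z = (-80 + 77*(14*(3 + 14))) + 3*√2549 = (-80 + 77*(14*17)) + 3*√2549 = (-80 + 77*238) + 3*√2549 = (-80 + 18326) + 3*√2549 = 18246 + 3*√2549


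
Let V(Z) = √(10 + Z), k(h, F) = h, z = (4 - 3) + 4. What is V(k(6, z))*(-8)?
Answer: -32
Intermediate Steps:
z = 5 (z = 1 + 4 = 5)
V(k(6, z))*(-8) = √(10 + 6)*(-8) = √16*(-8) = 4*(-8) = -32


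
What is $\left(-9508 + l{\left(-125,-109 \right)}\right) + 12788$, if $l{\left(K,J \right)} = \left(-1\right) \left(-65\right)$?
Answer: $3345$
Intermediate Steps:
$l{\left(K,J \right)} = 65$
$\left(-9508 + l{\left(-125,-109 \right)}\right) + 12788 = \left(-9508 + 65\right) + 12788 = -9443 + 12788 = 3345$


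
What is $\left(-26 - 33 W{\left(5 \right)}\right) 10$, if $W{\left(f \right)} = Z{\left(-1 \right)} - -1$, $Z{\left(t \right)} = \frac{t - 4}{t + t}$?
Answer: $-1415$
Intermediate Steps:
$Z{\left(t \right)} = \frac{-4 + t}{2 t}$
$W{\left(f \right)} = \frac{7}{2}$ ($W{\left(f \right)} = \frac{-4 - 1}{2 \left(-1\right)} - -1 = \frac{1}{2} \left(-1\right) \left(-5\right) + 1 = \frac{5}{2} + 1 = \frac{7}{2}$)
$\left(-26 - 33 W{\left(5 \right)}\right) 10 = \left(-26 - \frac{231}{2}\right) 10 = \left(- \frac{283}{2}\right) 10 = -1415$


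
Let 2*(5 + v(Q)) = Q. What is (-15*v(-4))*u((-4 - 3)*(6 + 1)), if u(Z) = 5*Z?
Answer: -25725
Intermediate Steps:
v(Q) = -5 + Q/2
(-15*v(-4))*u((-4 - 3)*(6 + 1)) = (-15*(-5 + (½)*(-4)))*(5*((-4 - 3)*(6 + 1))) = (-15*(-5 - 2))*(5*(-7*7)) = (-15*(-7))*(5*(-49)) = 105*(-245) = -25725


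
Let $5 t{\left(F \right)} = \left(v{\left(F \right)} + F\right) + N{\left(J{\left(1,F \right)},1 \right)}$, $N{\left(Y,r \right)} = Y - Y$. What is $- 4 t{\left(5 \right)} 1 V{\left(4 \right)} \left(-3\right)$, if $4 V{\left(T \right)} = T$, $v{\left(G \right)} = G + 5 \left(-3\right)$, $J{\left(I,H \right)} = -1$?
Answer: $-12$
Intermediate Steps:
$N{\left(Y,r \right)} = 0$
$v{\left(G \right)} = -15 + G$ ($v{\left(G \right)} = G - 15 = -15 + G$)
$V{\left(T \right)} = \frac{T}{4}$
$t{\left(F \right)} = -3 + \frac{2 F}{5}$ ($t{\left(F \right)} = \frac{\left(\left(-15 + F\right) + F\right) + 0}{5} = \frac{\left(-15 + 2 F\right) + 0}{5} = \frac{-15 + 2 F}{5} = -3 + \frac{2 F}{5}$)
$- 4 t{\left(5 \right)} 1 V{\left(4 \right)} \left(-3\right) = - 4 \left(-3 + \frac{2}{5} \cdot 5\right) 1 \cdot \frac{1}{4} \cdot 4 \left(-3\right) = - 4 \left(-3 + 2\right) 1 \cdot 1 \left(-3\right) = \left(-4\right) \left(-1\right) 1 \left(-3\right) = 4 \left(-3\right) = -12$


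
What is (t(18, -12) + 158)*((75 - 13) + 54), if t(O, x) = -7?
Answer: 17516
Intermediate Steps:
(t(18, -12) + 158)*((75 - 13) + 54) = (-7 + 158)*((75 - 13) + 54) = 151*(62 + 54) = 151*116 = 17516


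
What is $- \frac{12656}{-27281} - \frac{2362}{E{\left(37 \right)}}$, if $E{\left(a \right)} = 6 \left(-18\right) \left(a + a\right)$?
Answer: $\frac{82792237}{109014876} \approx 0.75946$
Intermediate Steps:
$E{\left(a \right)} = - 216 a$ ($E{\left(a \right)} = - 108 \cdot 2 a = - 216 a$)
$- \frac{12656}{-27281} - \frac{2362}{E{\left(37 \right)}} = - \frac{12656}{-27281} - \frac{2362}{\left(-216\right) 37} = \left(-12656\right) \left(- \frac{1}{27281}\right) - \frac{2362}{-7992} = \frac{12656}{27281} - - \frac{1181}{3996} = \frac{12656}{27281} + \frac{1181}{3996} = \frac{82792237}{109014876}$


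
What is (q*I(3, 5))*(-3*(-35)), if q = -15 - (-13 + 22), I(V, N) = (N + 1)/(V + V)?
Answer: -2520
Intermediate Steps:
I(V, N) = (1 + N)/(2*V) (I(V, N) = (1 + N)/((2*V)) = (1 + N)*(1/(2*V)) = (1 + N)/(2*V))
q = -24 (q = -15 - 1*9 = -15 - 9 = -24)
(q*I(3, 5))*(-3*(-35)) = (-12*(1 + 5)/3)*(-3*(-35)) = -12*6/3*105 = -24*1*105 = -24*105 = -2520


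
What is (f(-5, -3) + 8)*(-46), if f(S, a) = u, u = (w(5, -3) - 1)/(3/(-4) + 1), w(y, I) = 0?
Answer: -184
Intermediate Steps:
u = -4 (u = (0 - 1)/(3/(-4) + 1) = -1/(3*(-¼) + 1) = -1/(-¾ + 1) = -1/¼ = -1*4 = -4)
f(S, a) = -4
(f(-5, -3) + 8)*(-46) = (-4 + 8)*(-46) = 4*(-46) = -184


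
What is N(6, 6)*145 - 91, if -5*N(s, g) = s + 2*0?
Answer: -265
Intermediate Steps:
N(s, g) = -s/5 (N(s, g) = -(s + 2*0)/5 = -(s + 0)/5 = -s/5)
N(6, 6)*145 - 91 = -⅕*6*145 - 91 = -6/5*145 - 91 = -174 - 91 = -265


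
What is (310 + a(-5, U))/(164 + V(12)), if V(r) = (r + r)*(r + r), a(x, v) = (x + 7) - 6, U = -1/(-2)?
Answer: 153/370 ≈ 0.41351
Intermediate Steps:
U = 1/2 (U = -1*(-1/2) = 1/2 ≈ 0.50000)
a(x, v) = 1 + x (a(x, v) = (7 + x) - 6 = 1 + x)
V(r) = 4*r**2 (V(r) = (2*r)*(2*r) = 4*r**2)
(310 + a(-5, U))/(164 + V(12)) = (310 + (1 - 5))/(164 + 4*12**2) = (310 - 4)/(164 + 4*144) = 306/(164 + 576) = 306/740 = 306*(1/740) = 153/370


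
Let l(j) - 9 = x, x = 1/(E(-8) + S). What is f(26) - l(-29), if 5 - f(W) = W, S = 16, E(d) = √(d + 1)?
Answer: (-30*√7 + 481*I)/(√7 - 16*I) ≈ -30.061 + 0.01006*I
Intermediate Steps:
E(d) = √(1 + d)
x = 1/(16 + I*√7) (x = 1/(√(1 - 8) + 16) = 1/(√(-7) + 16) = 1/(I*√7 + 16) = 1/(16 + I*√7) ≈ 0.060836 - 0.01006*I)
f(W) = 5 - W
l(j) = 2383/263 - I*√7/263 (l(j) = 9 + (16/263 - I*√7/263) = 2383/263 - I*√7/263)
f(26) - l(-29) = (5 - 1*26) - (2383/263 - I*√7/263) = (5 - 26) + (-2383/263 + I*√7/263) = -21 + (-2383/263 + I*√7/263) = -7906/263 + I*√7/263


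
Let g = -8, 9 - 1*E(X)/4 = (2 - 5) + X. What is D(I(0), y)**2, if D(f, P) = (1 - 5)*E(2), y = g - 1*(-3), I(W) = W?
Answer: 25600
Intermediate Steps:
E(X) = 48 - 4*X (E(X) = 36 - 4*((2 - 5) + X) = 36 - 4*(-3 + X) = 36 + (12 - 4*X) = 48 - 4*X)
y = -5 (y = -8 - 1*(-3) = -8 + 3 = -5)
D(f, P) = -160 (D(f, P) = (1 - 5)*(48 - 4*2) = -4*(48 - 8) = -4*40 = -160)
D(I(0), y)**2 = (-160)**2 = 25600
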